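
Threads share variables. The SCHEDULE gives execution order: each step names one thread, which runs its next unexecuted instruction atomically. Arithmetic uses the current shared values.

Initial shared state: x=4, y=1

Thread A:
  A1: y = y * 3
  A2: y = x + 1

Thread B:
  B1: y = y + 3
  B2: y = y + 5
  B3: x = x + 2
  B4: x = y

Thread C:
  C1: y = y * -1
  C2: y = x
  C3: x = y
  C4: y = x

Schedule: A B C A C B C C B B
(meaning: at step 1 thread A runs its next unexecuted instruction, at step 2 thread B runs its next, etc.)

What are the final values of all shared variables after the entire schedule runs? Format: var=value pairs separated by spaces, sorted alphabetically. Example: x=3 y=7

Answer: x=9 y=9

Derivation:
Step 1: thread A executes A1 (y = y * 3). Shared: x=4 y=3. PCs: A@1 B@0 C@0
Step 2: thread B executes B1 (y = y + 3). Shared: x=4 y=6. PCs: A@1 B@1 C@0
Step 3: thread C executes C1 (y = y * -1). Shared: x=4 y=-6. PCs: A@1 B@1 C@1
Step 4: thread A executes A2 (y = x + 1). Shared: x=4 y=5. PCs: A@2 B@1 C@1
Step 5: thread C executes C2 (y = x). Shared: x=4 y=4. PCs: A@2 B@1 C@2
Step 6: thread B executes B2 (y = y + 5). Shared: x=4 y=9. PCs: A@2 B@2 C@2
Step 7: thread C executes C3 (x = y). Shared: x=9 y=9. PCs: A@2 B@2 C@3
Step 8: thread C executes C4 (y = x). Shared: x=9 y=9. PCs: A@2 B@2 C@4
Step 9: thread B executes B3 (x = x + 2). Shared: x=11 y=9. PCs: A@2 B@3 C@4
Step 10: thread B executes B4 (x = y). Shared: x=9 y=9. PCs: A@2 B@4 C@4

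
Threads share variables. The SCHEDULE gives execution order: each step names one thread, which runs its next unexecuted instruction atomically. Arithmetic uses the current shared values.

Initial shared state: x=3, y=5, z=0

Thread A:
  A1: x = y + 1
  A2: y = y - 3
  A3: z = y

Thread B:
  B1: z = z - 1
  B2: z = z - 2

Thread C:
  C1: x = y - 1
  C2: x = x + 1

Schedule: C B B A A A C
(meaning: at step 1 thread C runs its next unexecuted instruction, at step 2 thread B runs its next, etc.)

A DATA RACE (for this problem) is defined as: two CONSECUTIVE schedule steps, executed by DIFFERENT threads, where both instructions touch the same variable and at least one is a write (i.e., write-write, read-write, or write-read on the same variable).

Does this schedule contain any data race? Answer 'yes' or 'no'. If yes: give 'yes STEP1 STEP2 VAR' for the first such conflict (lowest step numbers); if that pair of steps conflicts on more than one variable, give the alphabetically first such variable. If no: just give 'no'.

Answer: no

Derivation:
Steps 1,2: C(r=y,w=x) vs B(r=z,w=z). No conflict.
Steps 2,3: same thread (B). No race.
Steps 3,4: B(r=z,w=z) vs A(r=y,w=x). No conflict.
Steps 4,5: same thread (A). No race.
Steps 5,6: same thread (A). No race.
Steps 6,7: A(r=y,w=z) vs C(r=x,w=x). No conflict.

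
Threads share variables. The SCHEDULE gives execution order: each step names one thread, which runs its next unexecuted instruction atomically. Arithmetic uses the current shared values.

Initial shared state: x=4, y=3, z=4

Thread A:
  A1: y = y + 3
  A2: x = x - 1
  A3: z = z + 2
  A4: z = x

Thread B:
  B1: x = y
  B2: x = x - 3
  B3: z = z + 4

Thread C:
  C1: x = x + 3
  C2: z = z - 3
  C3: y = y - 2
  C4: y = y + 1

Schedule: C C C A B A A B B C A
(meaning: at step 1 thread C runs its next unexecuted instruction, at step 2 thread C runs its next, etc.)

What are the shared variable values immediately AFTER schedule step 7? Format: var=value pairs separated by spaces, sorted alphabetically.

Step 1: thread C executes C1 (x = x + 3). Shared: x=7 y=3 z=4. PCs: A@0 B@0 C@1
Step 2: thread C executes C2 (z = z - 3). Shared: x=7 y=3 z=1. PCs: A@0 B@0 C@2
Step 3: thread C executes C3 (y = y - 2). Shared: x=7 y=1 z=1. PCs: A@0 B@0 C@3
Step 4: thread A executes A1 (y = y + 3). Shared: x=7 y=4 z=1. PCs: A@1 B@0 C@3
Step 5: thread B executes B1 (x = y). Shared: x=4 y=4 z=1. PCs: A@1 B@1 C@3
Step 6: thread A executes A2 (x = x - 1). Shared: x=3 y=4 z=1. PCs: A@2 B@1 C@3
Step 7: thread A executes A3 (z = z + 2). Shared: x=3 y=4 z=3. PCs: A@3 B@1 C@3

Answer: x=3 y=4 z=3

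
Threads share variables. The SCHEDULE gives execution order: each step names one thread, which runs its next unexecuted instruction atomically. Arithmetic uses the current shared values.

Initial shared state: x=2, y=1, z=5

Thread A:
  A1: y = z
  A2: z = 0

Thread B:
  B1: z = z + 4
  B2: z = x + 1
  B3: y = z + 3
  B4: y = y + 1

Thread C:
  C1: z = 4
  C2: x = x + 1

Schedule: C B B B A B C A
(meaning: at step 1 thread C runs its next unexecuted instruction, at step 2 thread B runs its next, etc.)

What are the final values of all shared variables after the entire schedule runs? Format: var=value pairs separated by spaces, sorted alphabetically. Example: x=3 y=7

Step 1: thread C executes C1 (z = 4). Shared: x=2 y=1 z=4. PCs: A@0 B@0 C@1
Step 2: thread B executes B1 (z = z + 4). Shared: x=2 y=1 z=8. PCs: A@0 B@1 C@1
Step 3: thread B executes B2 (z = x + 1). Shared: x=2 y=1 z=3. PCs: A@0 B@2 C@1
Step 4: thread B executes B3 (y = z + 3). Shared: x=2 y=6 z=3. PCs: A@0 B@3 C@1
Step 5: thread A executes A1 (y = z). Shared: x=2 y=3 z=3. PCs: A@1 B@3 C@1
Step 6: thread B executes B4 (y = y + 1). Shared: x=2 y=4 z=3. PCs: A@1 B@4 C@1
Step 7: thread C executes C2 (x = x + 1). Shared: x=3 y=4 z=3. PCs: A@1 B@4 C@2
Step 8: thread A executes A2 (z = 0). Shared: x=3 y=4 z=0. PCs: A@2 B@4 C@2

Answer: x=3 y=4 z=0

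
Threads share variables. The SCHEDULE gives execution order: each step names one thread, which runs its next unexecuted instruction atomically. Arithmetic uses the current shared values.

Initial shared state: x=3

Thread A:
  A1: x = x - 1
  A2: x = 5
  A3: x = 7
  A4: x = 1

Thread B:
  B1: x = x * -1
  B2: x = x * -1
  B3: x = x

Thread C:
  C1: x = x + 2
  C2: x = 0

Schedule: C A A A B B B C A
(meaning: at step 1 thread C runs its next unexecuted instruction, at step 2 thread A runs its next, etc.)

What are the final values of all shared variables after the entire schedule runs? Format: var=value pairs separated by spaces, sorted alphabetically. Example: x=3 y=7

Answer: x=1

Derivation:
Step 1: thread C executes C1 (x = x + 2). Shared: x=5. PCs: A@0 B@0 C@1
Step 2: thread A executes A1 (x = x - 1). Shared: x=4. PCs: A@1 B@0 C@1
Step 3: thread A executes A2 (x = 5). Shared: x=5. PCs: A@2 B@0 C@1
Step 4: thread A executes A3 (x = 7). Shared: x=7. PCs: A@3 B@0 C@1
Step 5: thread B executes B1 (x = x * -1). Shared: x=-7. PCs: A@3 B@1 C@1
Step 6: thread B executes B2 (x = x * -1). Shared: x=7. PCs: A@3 B@2 C@1
Step 7: thread B executes B3 (x = x). Shared: x=7. PCs: A@3 B@3 C@1
Step 8: thread C executes C2 (x = 0). Shared: x=0. PCs: A@3 B@3 C@2
Step 9: thread A executes A4 (x = 1). Shared: x=1. PCs: A@4 B@3 C@2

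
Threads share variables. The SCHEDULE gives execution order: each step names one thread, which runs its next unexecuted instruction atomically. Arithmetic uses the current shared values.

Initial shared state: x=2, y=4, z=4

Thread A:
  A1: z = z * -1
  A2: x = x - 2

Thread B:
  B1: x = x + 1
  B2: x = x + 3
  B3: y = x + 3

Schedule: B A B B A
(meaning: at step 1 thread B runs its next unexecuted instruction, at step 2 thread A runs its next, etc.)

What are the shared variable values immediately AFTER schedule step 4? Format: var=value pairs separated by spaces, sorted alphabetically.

Step 1: thread B executes B1 (x = x + 1). Shared: x=3 y=4 z=4. PCs: A@0 B@1
Step 2: thread A executes A1 (z = z * -1). Shared: x=3 y=4 z=-4. PCs: A@1 B@1
Step 3: thread B executes B2 (x = x + 3). Shared: x=6 y=4 z=-4. PCs: A@1 B@2
Step 4: thread B executes B3 (y = x + 3). Shared: x=6 y=9 z=-4. PCs: A@1 B@3

Answer: x=6 y=9 z=-4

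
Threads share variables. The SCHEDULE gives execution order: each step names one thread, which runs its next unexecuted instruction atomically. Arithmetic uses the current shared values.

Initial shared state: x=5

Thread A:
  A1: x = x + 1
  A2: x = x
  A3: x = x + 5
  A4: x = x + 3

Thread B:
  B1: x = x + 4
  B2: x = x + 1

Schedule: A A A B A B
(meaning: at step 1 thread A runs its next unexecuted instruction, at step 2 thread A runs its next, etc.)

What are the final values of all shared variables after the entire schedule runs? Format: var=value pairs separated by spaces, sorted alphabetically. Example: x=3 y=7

Answer: x=19

Derivation:
Step 1: thread A executes A1 (x = x + 1). Shared: x=6. PCs: A@1 B@0
Step 2: thread A executes A2 (x = x). Shared: x=6. PCs: A@2 B@0
Step 3: thread A executes A3 (x = x + 5). Shared: x=11. PCs: A@3 B@0
Step 4: thread B executes B1 (x = x + 4). Shared: x=15. PCs: A@3 B@1
Step 5: thread A executes A4 (x = x + 3). Shared: x=18. PCs: A@4 B@1
Step 6: thread B executes B2 (x = x + 1). Shared: x=19. PCs: A@4 B@2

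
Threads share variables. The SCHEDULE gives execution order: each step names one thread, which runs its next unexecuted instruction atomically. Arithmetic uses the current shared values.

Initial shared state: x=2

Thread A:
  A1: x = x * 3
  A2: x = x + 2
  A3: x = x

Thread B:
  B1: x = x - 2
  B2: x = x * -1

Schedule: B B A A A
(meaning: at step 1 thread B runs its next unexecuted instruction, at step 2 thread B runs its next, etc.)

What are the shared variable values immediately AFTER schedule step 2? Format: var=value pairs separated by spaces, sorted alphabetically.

Answer: x=0

Derivation:
Step 1: thread B executes B1 (x = x - 2). Shared: x=0. PCs: A@0 B@1
Step 2: thread B executes B2 (x = x * -1). Shared: x=0. PCs: A@0 B@2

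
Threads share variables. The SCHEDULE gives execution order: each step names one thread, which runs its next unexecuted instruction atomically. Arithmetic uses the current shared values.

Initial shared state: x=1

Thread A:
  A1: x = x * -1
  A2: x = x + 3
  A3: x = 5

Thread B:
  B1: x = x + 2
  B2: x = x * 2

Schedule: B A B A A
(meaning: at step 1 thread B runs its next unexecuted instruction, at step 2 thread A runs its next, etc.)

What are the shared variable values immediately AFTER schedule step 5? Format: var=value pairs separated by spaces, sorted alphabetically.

Answer: x=5

Derivation:
Step 1: thread B executes B1 (x = x + 2). Shared: x=3. PCs: A@0 B@1
Step 2: thread A executes A1 (x = x * -1). Shared: x=-3. PCs: A@1 B@1
Step 3: thread B executes B2 (x = x * 2). Shared: x=-6. PCs: A@1 B@2
Step 4: thread A executes A2 (x = x + 3). Shared: x=-3. PCs: A@2 B@2
Step 5: thread A executes A3 (x = 5). Shared: x=5. PCs: A@3 B@2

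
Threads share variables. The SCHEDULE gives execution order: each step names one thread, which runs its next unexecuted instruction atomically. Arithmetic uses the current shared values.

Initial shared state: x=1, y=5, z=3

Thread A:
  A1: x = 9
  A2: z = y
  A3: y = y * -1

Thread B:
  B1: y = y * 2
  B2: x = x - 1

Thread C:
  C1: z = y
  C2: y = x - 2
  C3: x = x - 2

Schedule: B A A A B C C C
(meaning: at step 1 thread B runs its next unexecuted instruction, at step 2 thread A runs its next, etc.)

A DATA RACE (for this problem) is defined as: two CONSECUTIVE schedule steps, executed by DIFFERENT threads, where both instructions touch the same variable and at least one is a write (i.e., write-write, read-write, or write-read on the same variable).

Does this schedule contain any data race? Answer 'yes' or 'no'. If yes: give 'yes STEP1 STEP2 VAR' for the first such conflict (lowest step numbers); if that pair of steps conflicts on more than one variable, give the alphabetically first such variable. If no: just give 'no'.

Steps 1,2: B(r=y,w=y) vs A(r=-,w=x). No conflict.
Steps 2,3: same thread (A). No race.
Steps 3,4: same thread (A). No race.
Steps 4,5: A(r=y,w=y) vs B(r=x,w=x). No conflict.
Steps 5,6: B(r=x,w=x) vs C(r=y,w=z). No conflict.
Steps 6,7: same thread (C). No race.
Steps 7,8: same thread (C). No race.

Answer: no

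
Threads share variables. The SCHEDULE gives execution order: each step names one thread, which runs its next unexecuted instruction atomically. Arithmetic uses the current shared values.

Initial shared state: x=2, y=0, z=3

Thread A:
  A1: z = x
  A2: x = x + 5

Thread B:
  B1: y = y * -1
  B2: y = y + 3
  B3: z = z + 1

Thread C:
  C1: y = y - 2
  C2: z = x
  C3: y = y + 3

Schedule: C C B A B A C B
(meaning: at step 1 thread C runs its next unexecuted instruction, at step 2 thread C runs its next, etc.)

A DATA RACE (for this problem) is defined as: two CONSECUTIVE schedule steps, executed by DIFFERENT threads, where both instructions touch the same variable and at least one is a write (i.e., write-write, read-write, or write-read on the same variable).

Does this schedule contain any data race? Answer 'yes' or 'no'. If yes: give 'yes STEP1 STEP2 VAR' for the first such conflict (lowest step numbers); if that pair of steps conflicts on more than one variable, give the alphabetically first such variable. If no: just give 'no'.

Answer: no

Derivation:
Steps 1,2: same thread (C). No race.
Steps 2,3: C(r=x,w=z) vs B(r=y,w=y). No conflict.
Steps 3,4: B(r=y,w=y) vs A(r=x,w=z). No conflict.
Steps 4,5: A(r=x,w=z) vs B(r=y,w=y). No conflict.
Steps 5,6: B(r=y,w=y) vs A(r=x,w=x). No conflict.
Steps 6,7: A(r=x,w=x) vs C(r=y,w=y). No conflict.
Steps 7,8: C(r=y,w=y) vs B(r=z,w=z). No conflict.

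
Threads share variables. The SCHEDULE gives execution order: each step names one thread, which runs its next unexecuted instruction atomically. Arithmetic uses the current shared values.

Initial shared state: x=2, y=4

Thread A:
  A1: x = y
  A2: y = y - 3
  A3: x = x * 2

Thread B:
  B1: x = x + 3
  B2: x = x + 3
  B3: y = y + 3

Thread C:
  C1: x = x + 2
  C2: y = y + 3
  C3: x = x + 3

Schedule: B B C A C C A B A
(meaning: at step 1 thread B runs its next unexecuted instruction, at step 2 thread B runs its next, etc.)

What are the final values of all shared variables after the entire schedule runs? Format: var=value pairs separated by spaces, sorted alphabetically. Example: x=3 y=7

Step 1: thread B executes B1 (x = x + 3). Shared: x=5 y=4. PCs: A@0 B@1 C@0
Step 2: thread B executes B2 (x = x + 3). Shared: x=8 y=4. PCs: A@0 B@2 C@0
Step 3: thread C executes C1 (x = x + 2). Shared: x=10 y=4. PCs: A@0 B@2 C@1
Step 4: thread A executes A1 (x = y). Shared: x=4 y=4. PCs: A@1 B@2 C@1
Step 5: thread C executes C2 (y = y + 3). Shared: x=4 y=7. PCs: A@1 B@2 C@2
Step 6: thread C executes C3 (x = x + 3). Shared: x=7 y=7. PCs: A@1 B@2 C@3
Step 7: thread A executes A2 (y = y - 3). Shared: x=7 y=4. PCs: A@2 B@2 C@3
Step 8: thread B executes B3 (y = y + 3). Shared: x=7 y=7. PCs: A@2 B@3 C@3
Step 9: thread A executes A3 (x = x * 2). Shared: x=14 y=7. PCs: A@3 B@3 C@3

Answer: x=14 y=7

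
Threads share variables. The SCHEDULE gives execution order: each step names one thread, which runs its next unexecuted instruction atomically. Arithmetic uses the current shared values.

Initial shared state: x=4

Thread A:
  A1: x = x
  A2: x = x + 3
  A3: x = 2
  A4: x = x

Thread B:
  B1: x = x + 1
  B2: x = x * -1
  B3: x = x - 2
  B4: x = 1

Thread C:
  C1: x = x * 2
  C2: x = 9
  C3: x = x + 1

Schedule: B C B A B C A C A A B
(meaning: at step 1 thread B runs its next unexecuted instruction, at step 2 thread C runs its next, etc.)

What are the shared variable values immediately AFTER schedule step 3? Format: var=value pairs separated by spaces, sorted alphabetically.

Answer: x=-10

Derivation:
Step 1: thread B executes B1 (x = x + 1). Shared: x=5. PCs: A@0 B@1 C@0
Step 2: thread C executes C1 (x = x * 2). Shared: x=10. PCs: A@0 B@1 C@1
Step 3: thread B executes B2 (x = x * -1). Shared: x=-10. PCs: A@0 B@2 C@1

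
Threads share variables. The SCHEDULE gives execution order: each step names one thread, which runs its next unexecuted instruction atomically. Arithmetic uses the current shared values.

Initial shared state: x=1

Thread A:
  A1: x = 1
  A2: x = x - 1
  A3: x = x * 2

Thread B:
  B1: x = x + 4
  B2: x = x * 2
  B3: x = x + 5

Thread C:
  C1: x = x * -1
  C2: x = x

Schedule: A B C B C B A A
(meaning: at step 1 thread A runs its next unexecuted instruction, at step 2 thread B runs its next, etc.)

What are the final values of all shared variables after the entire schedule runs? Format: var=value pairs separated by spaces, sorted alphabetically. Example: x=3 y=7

Step 1: thread A executes A1 (x = 1). Shared: x=1. PCs: A@1 B@0 C@0
Step 2: thread B executes B1 (x = x + 4). Shared: x=5. PCs: A@1 B@1 C@0
Step 3: thread C executes C1 (x = x * -1). Shared: x=-5. PCs: A@1 B@1 C@1
Step 4: thread B executes B2 (x = x * 2). Shared: x=-10. PCs: A@1 B@2 C@1
Step 5: thread C executes C2 (x = x). Shared: x=-10. PCs: A@1 B@2 C@2
Step 6: thread B executes B3 (x = x + 5). Shared: x=-5. PCs: A@1 B@3 C@2
Step 7: thread A executes A2 (x = x - 1). Shared: x=-6. PCs: A@2 B@3 C@2
Step 8: thread A executes A3 (x = x * 2). Shared: x=-12. PCs: A@3 B@3 C@2

Answer: x=-12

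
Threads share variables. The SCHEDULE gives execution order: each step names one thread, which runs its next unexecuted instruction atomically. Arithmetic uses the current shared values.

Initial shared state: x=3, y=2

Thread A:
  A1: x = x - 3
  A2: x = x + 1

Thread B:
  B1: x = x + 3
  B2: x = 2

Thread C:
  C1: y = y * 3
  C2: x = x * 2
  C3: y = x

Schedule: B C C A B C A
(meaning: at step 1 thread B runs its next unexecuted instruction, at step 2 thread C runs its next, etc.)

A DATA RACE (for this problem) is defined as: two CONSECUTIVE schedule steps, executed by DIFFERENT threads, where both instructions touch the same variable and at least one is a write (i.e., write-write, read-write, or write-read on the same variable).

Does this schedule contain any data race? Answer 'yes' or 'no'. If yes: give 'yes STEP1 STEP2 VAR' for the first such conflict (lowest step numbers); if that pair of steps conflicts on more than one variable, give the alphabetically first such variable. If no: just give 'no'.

Answer: yes 3 4 x

Derivation:
Steps 1,2: B(r=x,w=x) vs C(r=y,w=y). No conflict.
Steps 2,3: same thread (C). No race.
Steps 3,4: C(x = x * 2) vs A(x = x - 3). RACE on x (W-W).
Steps 4,5: A(x = x - 3) vs B(x = 2). RACE on x (W-W).
Steps 5,6: B(x = 2) vs C(y = x). RACE on x (W-R).
Steps 6,7: C(y = x) vs A(x = x + 1). RACE on x (R-W).
First conflict at steps 3,4.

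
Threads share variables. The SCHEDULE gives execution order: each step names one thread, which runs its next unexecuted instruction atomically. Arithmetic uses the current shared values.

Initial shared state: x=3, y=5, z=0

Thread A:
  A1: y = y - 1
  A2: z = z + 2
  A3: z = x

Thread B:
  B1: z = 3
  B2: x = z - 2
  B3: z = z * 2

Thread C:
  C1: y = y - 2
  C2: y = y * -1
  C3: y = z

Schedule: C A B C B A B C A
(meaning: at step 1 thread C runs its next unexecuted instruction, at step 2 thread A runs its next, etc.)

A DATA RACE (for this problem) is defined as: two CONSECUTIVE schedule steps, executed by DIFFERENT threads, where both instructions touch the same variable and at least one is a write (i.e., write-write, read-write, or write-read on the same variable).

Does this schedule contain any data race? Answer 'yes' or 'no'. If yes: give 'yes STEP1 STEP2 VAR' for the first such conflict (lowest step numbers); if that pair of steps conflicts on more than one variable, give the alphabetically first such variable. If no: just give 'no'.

Steps 1,2: C(y = y - 2) vs A(y = y - 1). RACE on y (W-W).
Steps 2,3: A(r=y,w=y) vs B(r=-,w=z). No conflict.
Steps 3,4: B(r=-,w=z) vs C(r=y,w=y). No conflict.
Steps 4,5: C(r=y,w=y) vs B(r=z,w=x). No conflict.
Steps 5,6: B(x = z - 2) vs A(z = z + 2). RACE on z (R-W).
Steps 6,7: A(z = z + 2) vs B(z = z * 2). RACE on z (W-W).
Steps 7,8: B(z = z * 2) vs C(y = z). RACE on z (W-R).
Steps 8,9: C(y = z) vs A(z = x). RACE on z (R-W).
First conflict at steps 1,2.

Answer: yes 1 2 y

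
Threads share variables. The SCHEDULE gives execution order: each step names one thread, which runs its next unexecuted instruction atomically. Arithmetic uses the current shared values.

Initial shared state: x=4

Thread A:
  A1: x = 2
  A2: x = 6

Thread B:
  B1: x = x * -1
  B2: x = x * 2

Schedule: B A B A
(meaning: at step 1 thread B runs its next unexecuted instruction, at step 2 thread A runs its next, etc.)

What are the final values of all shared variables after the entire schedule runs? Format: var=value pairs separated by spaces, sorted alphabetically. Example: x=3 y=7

Step 1: thread B executes B1 (x = x * -1). Shared: x=-4. PCs: A@0 B@1
Step 2: thread A executes A1 (x = 2). Shared: x=2. PCs: A@1 B@1
Step 3: thread B executes B2 (x = x * 2). Shared: x=4. PCs: A@1 B@2
Step 4: thread A executes A2 (x = 6). Shared: x=6. PCs: A@2 B@2

Answer: x=6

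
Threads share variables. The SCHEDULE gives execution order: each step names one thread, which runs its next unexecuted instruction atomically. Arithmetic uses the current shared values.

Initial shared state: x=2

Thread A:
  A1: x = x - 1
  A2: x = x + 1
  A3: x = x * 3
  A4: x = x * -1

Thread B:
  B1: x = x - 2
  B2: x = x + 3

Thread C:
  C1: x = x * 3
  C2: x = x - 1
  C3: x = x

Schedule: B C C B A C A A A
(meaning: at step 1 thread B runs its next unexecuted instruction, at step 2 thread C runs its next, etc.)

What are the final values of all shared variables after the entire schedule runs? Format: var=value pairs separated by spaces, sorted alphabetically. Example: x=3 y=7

Answer: x=-6

Derivation:
Step 1: thread B executes B1 (x = x - 2). Shared: x=0. PCs: A@0 B@1 C@0
Step 2: thread C executes C1 (x = x * 3). Shared: x=0. PCs: A@0 B@1 C@1
Step 3: thread C executes C2 (x = x - 1). Shared: x=-1. PCs: A@0 B@1 C@2
Step 4: thread B executes B2 (x = x + 3). Shared: x=2. PCs: A@0 B@2 C@2
Step 5: thread A executes A1 (x = x - 1). Shared: x=1. PCs: A@1 B@2 C@2
Step 6: thread C executes C3 (x = x). Shared: x=1. PCs: A@1 B@2 C@3
Step 7: thread A executes A2 (x = x + 1). Shared: x=2. PCs: A@2 B@2 C@3
Step 8: thread A executes A3 (x = x * 3). Shared: x=6. PCs: A@3 B@2 C@3
Step 9: thread A executes A4 (x = x * -1). Shared: x=-6. PCs: A@4 B@2 C@3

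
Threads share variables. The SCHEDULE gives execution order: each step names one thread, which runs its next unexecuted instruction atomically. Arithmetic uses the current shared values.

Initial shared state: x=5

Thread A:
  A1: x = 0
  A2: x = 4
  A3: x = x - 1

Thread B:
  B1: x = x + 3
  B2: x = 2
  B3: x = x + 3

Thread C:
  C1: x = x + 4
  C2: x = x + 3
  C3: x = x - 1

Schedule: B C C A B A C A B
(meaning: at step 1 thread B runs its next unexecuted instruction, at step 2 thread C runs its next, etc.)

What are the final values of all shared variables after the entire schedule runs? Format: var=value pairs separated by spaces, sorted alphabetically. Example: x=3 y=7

Answer: x=5

Derivation:
Step 1: thread B executes B1 (x = x + 3). Shared: x=8. PCs: A@0 B@1 C@0
Step 2: thread C executes C1 (x = x + 4). Shared: x=12. PCs: A@0 B@1 C@1
Step 3: thread C executes C2 (x = x + 3). Shared: x=15. PCs: A@0 B@1 C@2
Step 4: thread A executes A1 (x = 0). Shared: x=0. PCs: A@1 B@1 C@2
Step 5: thread B executes B2 (x = 2). Shared: x=2. PCs: A@1 B@2 C@2
Step 6: thread A executes A2 (x = 4). Shared: x=4. PCs: A@2 B@2 C@2
Step 7: thread C executes C3 (x = x - 1). Shared: x=3. PCs: A@2 B@2 C@3
Step 8: thread A executes A3 (x = x - 1). Shared: x=2. PCs: A@3 B@2 C@3
Step 9: thread B executes B3 (x = x + 3). Shared: x=5. PCs: A@3 B@3 C@3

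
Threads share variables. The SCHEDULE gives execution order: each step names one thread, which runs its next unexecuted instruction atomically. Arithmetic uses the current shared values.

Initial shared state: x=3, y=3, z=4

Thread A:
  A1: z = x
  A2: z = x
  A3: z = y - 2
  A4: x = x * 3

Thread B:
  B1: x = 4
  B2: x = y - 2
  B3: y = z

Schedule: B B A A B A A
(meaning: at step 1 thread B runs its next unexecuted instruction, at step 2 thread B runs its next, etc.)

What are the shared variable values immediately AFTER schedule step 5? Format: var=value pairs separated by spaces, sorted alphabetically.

Step 1: thread B executes B1 (x = 4). Shared: x=4 y=3 z=4. PCs: A@0 B@1
Step 2: thread B executes B2 (x = y - 2). Shared: x=1 y=3 z=4. PCs: A@0 B@2
Step 3: thread A executes A1 (z = x). Shared: x=1 y=3 z=1. PCs: A@1 B@2
Step 4: thread A executes A2 (z = x). Shared: x=1 y=3 z=1. PCs: A@2 B@2
Step 5: thread B executes B3 (y = z). Shared: x=1 y=1 z=1. PCs: A@2 B@3

Answer: x=1 y=1 z=1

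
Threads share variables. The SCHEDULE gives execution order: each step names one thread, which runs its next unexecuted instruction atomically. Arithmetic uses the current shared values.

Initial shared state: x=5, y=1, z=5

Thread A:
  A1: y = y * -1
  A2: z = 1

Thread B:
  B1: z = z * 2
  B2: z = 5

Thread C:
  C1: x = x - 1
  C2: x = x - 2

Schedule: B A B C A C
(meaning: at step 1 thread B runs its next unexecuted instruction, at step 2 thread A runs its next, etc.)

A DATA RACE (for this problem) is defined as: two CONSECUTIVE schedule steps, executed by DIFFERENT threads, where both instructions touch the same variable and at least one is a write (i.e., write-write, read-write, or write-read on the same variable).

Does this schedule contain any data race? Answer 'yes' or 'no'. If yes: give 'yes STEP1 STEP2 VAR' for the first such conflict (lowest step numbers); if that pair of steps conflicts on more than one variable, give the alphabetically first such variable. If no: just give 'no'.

Answer: no

Derivation:
Steps 1,2: B(r=z,w=z) vs A(r=y,w=y). No conflict.
Steps 2,3: A(r=y,w=y) vs B(r=-,w=z). No conflict.
Steps 3,4: B(r=-,w=z) vs C(r=x,w=x). No conflict.
Steps 4,5: C(r=x,w=x) vs A(r=-,w=z). No conflict.
Steps 5,6: A(r=-,w=z) vs C(r=x,w=x). No conflict.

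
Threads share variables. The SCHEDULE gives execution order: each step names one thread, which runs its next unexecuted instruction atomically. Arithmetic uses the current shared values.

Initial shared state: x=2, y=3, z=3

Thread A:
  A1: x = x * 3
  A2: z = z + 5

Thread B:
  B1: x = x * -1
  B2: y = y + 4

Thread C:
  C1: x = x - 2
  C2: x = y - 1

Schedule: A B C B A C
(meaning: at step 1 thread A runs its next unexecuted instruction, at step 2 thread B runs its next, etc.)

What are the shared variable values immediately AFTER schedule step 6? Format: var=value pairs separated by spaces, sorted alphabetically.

Answer: x=6 y=7 z=8

Derivation:
Step 1: thread A executes A1 (x = x * 3). Shared: x=6 y=3 z=3. PCs: A@1 B@0 C@0
Step 2: thread B executes B1 (x = x * -1). Shared: x=-6 y=3 z=3. PCs: A@1 B@1 C@0
Step 3: thread C executes C1 (x = x - 2). Shared: x=-8 y=3 z=3. PCs: A@1 B@1 C@1
Step 4: thread B executes B2 (y = y + 4). Shared: x=-8 y=7 z=3. PCs: A@1 B@2 C@1
Step 5: thread A executes A2 (z = z + 5). Shared: x=-8 y=7 z=8. PCs: A@2 B@2 C@1
Step 6: thread C executes C2 (x = y - 1). Shared: x=6 y=7 z=8. PCs: A@2 B@2 C@2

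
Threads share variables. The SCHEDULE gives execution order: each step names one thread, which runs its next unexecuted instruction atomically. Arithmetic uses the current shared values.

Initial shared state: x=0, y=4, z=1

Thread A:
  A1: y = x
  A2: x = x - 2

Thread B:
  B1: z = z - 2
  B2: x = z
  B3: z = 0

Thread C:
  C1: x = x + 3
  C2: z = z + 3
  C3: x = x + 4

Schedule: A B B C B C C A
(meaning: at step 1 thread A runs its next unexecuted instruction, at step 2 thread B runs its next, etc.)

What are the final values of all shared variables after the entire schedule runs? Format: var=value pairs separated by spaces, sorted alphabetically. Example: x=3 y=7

Step 1: thread A executes A1 (y = x). Shared: x=0 y=0 z=1. PCs: A@1 B@0 C@0
Step 2: thread B executes B1 (z = z - 2). Shared: x=0 y=0 z=-1. PCs: A@1 B@1 C@0
Step 3: thread B executes B2 (x = z). Shared: x=-1 y=0 z=-1. PCs: A@1 B@2 C@0
Step 4: thread C executes C1 (x = x + 3). Shared: x=2 y=0 z=-1. PCs: A@1 B@2 C@1
Step 5: thread B executes B3 (z = 0). Shared: x=2 y=0 z=0. PCs: A@1 B@3 C@1
Step 6: thread C executes C2 (z = z + 3). Shared: x=2 y=0 z=3. PCs: A@1 B@3 C@2
Step 7: thread C executes C3 (x = x + 4). Shared: x=6 y=0 z=3. PCs: A@1 B@3 C@3
Step 8: thread A executes A2 (x = x - 2). Shared: x=4 y=0 z=3. PCs: A@2 B@3 C@3

Answer: x=4 y=0 z=3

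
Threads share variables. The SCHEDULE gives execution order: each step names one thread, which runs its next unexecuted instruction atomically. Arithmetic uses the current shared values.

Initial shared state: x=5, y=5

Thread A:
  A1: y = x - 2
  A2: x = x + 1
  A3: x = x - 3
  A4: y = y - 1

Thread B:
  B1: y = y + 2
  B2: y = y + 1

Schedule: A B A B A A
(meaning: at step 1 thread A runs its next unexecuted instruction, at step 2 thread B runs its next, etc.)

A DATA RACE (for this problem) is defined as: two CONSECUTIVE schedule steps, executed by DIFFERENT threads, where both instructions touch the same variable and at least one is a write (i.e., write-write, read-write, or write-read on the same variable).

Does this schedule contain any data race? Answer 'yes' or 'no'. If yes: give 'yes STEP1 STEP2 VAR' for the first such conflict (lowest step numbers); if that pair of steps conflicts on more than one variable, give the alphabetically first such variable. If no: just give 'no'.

Steps 1,2: A(y = x - 2) vs B(y = y + 2). RACE on y (W-W).
Steps 2,3: B(r=y,w=y) vs A(r=x,w=x). No conflict.
Steps 3,4: A(r=x,w=x) vs B(r=y,w=y). No conflict.
Steps 4,5: B(r=y,w=y) vs A(r=x,w=x). No conflict.
Steps 5,6: same thread (A). No race.
First conflict at steps 1,2.

Answer: yes 1 2 y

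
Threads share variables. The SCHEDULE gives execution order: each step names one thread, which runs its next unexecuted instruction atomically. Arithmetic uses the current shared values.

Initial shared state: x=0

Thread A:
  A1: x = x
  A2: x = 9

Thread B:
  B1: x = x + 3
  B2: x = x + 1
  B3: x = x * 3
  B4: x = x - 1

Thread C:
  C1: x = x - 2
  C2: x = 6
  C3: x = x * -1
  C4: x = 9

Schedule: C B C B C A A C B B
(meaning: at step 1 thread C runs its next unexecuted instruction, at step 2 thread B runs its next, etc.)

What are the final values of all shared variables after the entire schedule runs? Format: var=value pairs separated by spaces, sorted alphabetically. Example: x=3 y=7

Answer: x=26

Derivation:
Step 1: thread C executes C1 (x = x - 2). Shared: x=-2. PCs: A@0 B@0 C@1
Step 2: thread B executes B1 (x = x + 3). Shared: x=1. PCs: A@0 B@1 C@1
Step 3: thread C executes C2 (x = 6). Shared: x=6. PCs: A@0 B@1 C@2
Step 4: thread B executes B2 (x = x + 1). Shared: x=7. PCs: A@0 B@2 C@2
Step 5: thread C executes C3 (x = x * -1). Shared: x=-7. PCs: A@0 B@2 C@3
Step 6: thread A executes A1 (x = x). Shared: x=-7. PCs: A@1 B@2 C@3
Step 7: thread A executes A2 (x = 9). Shared: x=9. PCs: A@2 B@2 C@3
Step 8: thread C executes C4 (x = 9). Shared: x=9. PCs: A@2 B@2 C@4
Step 9: thread B executes B3 (x = x * 3). Shared: x=27. PCs: A@2 B@3 C@4
Step 10: thread B executes B4 (x = x - 1). Shared: x=26. PCs: A@2 B@4 C@4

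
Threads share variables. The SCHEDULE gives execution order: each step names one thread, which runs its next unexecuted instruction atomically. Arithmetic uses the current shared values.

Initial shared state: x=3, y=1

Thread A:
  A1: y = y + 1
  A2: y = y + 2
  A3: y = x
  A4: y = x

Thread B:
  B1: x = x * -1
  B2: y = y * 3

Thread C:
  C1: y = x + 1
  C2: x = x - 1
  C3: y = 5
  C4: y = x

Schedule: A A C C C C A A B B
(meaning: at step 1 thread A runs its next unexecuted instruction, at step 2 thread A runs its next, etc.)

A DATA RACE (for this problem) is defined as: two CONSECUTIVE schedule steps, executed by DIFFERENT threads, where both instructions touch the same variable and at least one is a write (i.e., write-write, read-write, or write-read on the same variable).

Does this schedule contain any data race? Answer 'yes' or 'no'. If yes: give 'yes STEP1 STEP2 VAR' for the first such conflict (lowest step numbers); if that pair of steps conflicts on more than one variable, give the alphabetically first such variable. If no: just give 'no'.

Steps 1,2: same thread (A). No race.
Steps 2,3: A(y = y + 2) vs C(y = x + 1). RACE on y (W-W).
Steps 3,4: same thread (C). No race.
Steps 4,5: same thread (C). No race.
Steps 5,6: same thread (C). No race.
Steps 6,7: C(y = x) vs A(y = x). RACE on y (W-W).
Steps 7,8: same thread (A). No race.
Steps 8,9: A(y = x) vs B(x = x * -1). RACE on x (R-W).
Steps 9,10: same thread (B). No race.
First conflict at steps 2,3.

Answer: yes 2 3 y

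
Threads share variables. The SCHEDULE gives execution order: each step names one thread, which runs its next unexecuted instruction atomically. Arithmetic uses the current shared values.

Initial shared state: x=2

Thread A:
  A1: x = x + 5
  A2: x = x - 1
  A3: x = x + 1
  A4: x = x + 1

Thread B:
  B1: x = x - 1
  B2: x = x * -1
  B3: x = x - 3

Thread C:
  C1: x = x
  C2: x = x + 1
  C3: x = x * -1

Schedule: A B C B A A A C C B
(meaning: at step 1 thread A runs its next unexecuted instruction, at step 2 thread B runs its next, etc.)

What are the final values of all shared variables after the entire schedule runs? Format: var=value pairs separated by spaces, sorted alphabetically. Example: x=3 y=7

Answer: x=1

Derivation:
Step 1: thread A executes A1 (x = x + 5). Shared: x=7. PCs: A@1 B@0 C@0
Step 2: thread B executes B1 (x = x - 1). Shared: x=6. PCs: A@1 B@1 C@0
Step 3: thread C executes C1 (x = x). Shared: x=6. PCs: A@1 B@1 C@1
Step 4: thread B executes B2 (x = x * -1). Shared: x=-6. PCs: A@1 B@2 C@1
Step 5: thread A executes A2 (x = x - 1). Shared: x=-7. PCs: A@2 B@2 C@1
Step 6: thread A executes A3 (x = x + 1). Shared: x=-6. PCs: A@3 B@2 C@1
Step 7: thread A executes A4 (x = x + 1). Shared: x=-5. PCs: A@4 B@2 C@1
Step 8: thread C executes C2 (x = x + 1). Shared: x=-4. PCs: A@4 B@2 C@2
Step 9: thread C executes C3 (x = x * -1). Shared: x=4. PCs: A@4 B@2 C@3
Step 10: thread B executes B3 (x = x - 3). Shared: x=1. PCs: A@4 B@3 C@3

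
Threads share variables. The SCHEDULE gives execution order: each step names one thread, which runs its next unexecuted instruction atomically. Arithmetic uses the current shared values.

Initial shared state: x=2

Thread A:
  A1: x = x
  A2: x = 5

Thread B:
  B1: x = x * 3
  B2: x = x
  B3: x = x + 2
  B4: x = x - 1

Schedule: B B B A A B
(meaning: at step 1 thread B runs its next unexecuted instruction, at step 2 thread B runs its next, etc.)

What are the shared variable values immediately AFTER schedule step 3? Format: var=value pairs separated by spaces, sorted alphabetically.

Step 1: thread B executes B1 (x = x * 3). Shared: x=6. PCs: A@0 B@1
Step 2: thread B executes B2 (x = x). Shared: x=6. PCs: A@0 B@2
Step 3: thread B executes B3 (x = x + 2). Shared: x=8. PCs: A@0 B@3

Answer: x=8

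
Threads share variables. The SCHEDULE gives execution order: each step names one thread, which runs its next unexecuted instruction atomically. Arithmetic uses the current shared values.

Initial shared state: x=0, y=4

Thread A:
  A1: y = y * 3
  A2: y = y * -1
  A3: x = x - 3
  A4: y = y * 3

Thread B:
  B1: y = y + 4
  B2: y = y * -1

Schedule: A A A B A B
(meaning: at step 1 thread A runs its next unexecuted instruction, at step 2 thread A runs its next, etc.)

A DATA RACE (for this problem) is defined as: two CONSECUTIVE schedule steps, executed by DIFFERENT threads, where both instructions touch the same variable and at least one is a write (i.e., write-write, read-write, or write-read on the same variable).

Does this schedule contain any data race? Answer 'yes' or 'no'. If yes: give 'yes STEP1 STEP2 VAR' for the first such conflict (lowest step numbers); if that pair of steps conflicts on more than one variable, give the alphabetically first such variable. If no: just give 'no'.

Steps 1,2: same thread (A). No race.
Steps 2,3: same thread (A). No race.
Steps 3,4: A(r=x,w=x) vs B(r=y,w=y). No conflict.
Steps 4,5: B(y = y + 4) vs A(y = y * 3). RACE on y (W-W).
Steps 5,6: A(y = y * 3) vs B(y = y * -1). RACE on y (W-W).
First conflict at steps 4,5.

Answer: yes 4 5 y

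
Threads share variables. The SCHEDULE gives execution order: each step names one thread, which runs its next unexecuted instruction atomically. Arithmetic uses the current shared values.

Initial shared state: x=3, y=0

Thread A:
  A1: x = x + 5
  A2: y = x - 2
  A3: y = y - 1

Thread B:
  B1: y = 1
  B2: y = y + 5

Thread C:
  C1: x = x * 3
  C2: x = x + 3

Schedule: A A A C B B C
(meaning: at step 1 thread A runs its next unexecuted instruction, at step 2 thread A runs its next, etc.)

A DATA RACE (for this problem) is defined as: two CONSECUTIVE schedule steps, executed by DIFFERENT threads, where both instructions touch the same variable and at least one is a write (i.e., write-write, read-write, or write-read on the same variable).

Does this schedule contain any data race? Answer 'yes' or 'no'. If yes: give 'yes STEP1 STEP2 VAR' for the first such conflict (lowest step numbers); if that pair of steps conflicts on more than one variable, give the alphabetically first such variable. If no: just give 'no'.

Answer: no

Derivation:
Steps 1,2: same thread (A). No race.
Steps 2,3: same thread (A). No race.
Steps 3,4: A(r=y,w=y) vs C(r=x,w=x). No conflict.
Steps 4,5: C(r=x,w=x) vs B(r=-,w=y). No conflict.
Steps 5,6: same thread (B). No race.
Steps 6,7: B(r=y,w=y) vs C(r=x,w=x). No conflict.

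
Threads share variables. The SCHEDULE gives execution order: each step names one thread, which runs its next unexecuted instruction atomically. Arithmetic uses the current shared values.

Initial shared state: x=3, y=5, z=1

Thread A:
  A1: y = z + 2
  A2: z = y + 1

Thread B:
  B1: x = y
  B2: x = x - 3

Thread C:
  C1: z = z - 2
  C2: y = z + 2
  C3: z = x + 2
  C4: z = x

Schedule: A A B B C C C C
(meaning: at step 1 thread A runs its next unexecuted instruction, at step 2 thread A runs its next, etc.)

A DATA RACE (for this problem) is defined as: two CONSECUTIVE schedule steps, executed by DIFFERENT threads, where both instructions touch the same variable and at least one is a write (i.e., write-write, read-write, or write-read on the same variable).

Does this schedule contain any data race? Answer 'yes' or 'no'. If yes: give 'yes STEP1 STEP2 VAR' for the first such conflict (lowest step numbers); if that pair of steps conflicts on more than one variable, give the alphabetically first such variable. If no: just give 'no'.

Answer: no

Derivation:
Steps 1,2: same thread (A). No race.
Steps 2,3: A(r=y,w=z) vs B(r=y,w=x). No conflict.
Steps 3,4: same thread (B). No race.
Steps 4,5: B(r=x,w=x) vs C(r=z,w=z). No conflict.
Steps 5,6: same thread (C). No race.
Steps 6,7: same thread (C). No race.
Steps 7,8: same thread (C). No race.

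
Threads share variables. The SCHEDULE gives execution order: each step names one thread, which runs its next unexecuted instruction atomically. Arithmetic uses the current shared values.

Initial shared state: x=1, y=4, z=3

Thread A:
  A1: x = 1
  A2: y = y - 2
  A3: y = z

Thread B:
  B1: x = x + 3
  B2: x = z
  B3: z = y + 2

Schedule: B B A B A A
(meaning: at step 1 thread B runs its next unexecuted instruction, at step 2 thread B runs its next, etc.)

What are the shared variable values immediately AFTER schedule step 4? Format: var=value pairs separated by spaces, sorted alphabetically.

Answer: x=1 y=4 z=6

Derivation:
Step 1: thread B executes B1 (x = x + 3). Shared: x=4 y=4 z=3. PCs: A@0 B@1
Step 2: thread B executes B2 (x = z). Shared: x=3 y=4 z=3. PCs: A@0 B@2
Step 3: thread A executes A1 (x = 1). Shared: x=1 y=4 z=3. PCs: A@1 B@2
Step 4: thread B executes B3 (z = y + 2). Shared: x=1 y=4 z=6. PCs: A@1 B@3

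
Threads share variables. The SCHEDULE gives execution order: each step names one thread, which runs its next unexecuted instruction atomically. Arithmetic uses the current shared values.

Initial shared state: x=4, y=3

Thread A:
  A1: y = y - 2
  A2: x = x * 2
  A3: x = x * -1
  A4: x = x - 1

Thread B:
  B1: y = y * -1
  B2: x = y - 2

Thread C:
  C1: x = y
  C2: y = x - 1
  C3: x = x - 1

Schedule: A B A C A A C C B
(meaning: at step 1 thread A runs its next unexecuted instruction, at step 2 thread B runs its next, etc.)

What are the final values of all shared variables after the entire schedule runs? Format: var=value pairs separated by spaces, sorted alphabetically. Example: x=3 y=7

Answer: x=-3 y=-1

Derivation:
Step 1: thread A executes A1 (y = y - 2). Shared: x=4 y=1. PCs: A@1 B@0 C@0
Step 2: thread B executes B1 (y = y * -1). Shared: x=4 y=-1. PCs: A@1 B@1 C@0
Step 3: thread A executes A2 (x = x * 2). Shared: x=8 y=-1. PCs: A@2 B@1 C@0
Step 4: thread C executes C1 (x = y). Shared: x=-1 y=-1. PCs: A@2 B@1 C@1
Step 5: thread A executes A3 (x = x * -1). Shared: x=1 y=-1. PCs: A@3 B@1 C@1
Step 6: thread A executes A4 (x = x - 1). Shared: x=0 y=-1. PCs: A@4 B@1 C@1
Step 7: thread C executes C2 (y = x - 1). Shared: x=0 y=-1. PCs: A@4 B@1 C@2
Step 8: thread C executes C3 (x = x - 1). Shared: x=-1 y=-1. PCs: A@4 B@1 C@3
Step 9: thread B executes B2 (x = y - 2). Shared: x=-3 y=-1. PCs: A@4 B@2 C@3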